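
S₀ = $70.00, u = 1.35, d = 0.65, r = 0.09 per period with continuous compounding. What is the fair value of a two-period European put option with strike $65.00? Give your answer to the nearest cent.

$5.34

Risk-neutral probability p = (e^0.09 − 0.65)/(1.35 − 0.65) = 0.4442/0.7000 = 0.6345
Terminal stock prices: S_uu = 127.6, S_ud = 61.43, S_dd = 29.58
Terminal payoffs (K − S): max(-62.58, 0) = 0, max(3.575, 0) = 3.575, max(35.42, 0) = 35.42
Node u (S = 94.5): V_u = e^(−0.09)·[0.6345·0.0000 + 0.3655·3.5750] = 1.1941
Node d (S = 45.5): V_d = e^(−0.09)·[0.6345·3.5750 + 0.3655·35.4250] = 13.9055
Node 0 (S = 70): V_0 = e^(−0.09)·[0.6345·1.1941 + 0.3655·13.9055] = 5.3371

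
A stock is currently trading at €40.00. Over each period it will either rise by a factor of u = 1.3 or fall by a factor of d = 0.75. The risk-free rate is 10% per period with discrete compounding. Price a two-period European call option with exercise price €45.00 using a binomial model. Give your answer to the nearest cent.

Risk-neutral probability p = (1 + 0.1 − 0.75)/(1.3 − 0.75) = 0.3500/0.5500 = 0.6364
Terminal stock prices: S_uu = 67.6, S_ud = 39, S_dd = 22.5
Terminal payoffs (S − K): max(22.6, 0) = 22.6, max(-6, 0) = 0, max(-22.5, 0) = 0
Node u (S = 52): V_u = 1/1.1·[0.6364·22.6000 + 0.3636·0.0000] = 13.0744
Node d (S = 30): V_d = 1/1.1·[0.6364·0.0000 + 0.3636·0.0000] = 0.0000
Node 0 (S = 40): V_0 = 1/1.1·[0.6364·13.0744 + 0.3636·0.0000] = 7.5637

€7.56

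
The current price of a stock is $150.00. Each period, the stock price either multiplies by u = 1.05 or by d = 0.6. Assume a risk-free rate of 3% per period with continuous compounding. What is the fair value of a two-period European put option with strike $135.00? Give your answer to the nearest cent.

$3.31

Risk-neutral probability p = (e^0.03 − 0.6)/(1.05 − 0.6) = 0.4305/0.4500 = 0.9566
Terminal stock prices: S_uu = 165.4, S_ud = 94.5, S_dd = 54
Terminal payoffs (K − S): max(-30.38, 0) = 0, max(40.5, 0) = 40.5, max(81, 0) = 81
Node u (S = 157.5): V_u = e^(−0.03)·[0.9566·0.0000 + 0.0434·40.5000] = 1.7071
Node d (S = 90): V_d = e^(−0.03)·[0.9566·40.5000 + 0.0434·81.0000] = 41.0101
Node 0 (S = 150): V_0 = e^(−0.03)·[0.9566·1.7071 + 0.0434·41.0101] = 3.3133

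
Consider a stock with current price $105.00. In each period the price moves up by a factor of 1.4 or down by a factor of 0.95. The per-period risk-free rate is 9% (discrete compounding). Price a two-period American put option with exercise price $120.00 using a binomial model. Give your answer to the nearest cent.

Risk-neutral probability p = (1 + 0.09 − 0.95)/(1.4 − 0.95) = 0.1400/0.4500 = 0.3111
Terminal stock prices: S_uu = 205.8, S_ud = 139.7, S_dd = 94.76
Terminal payoffs (K − S): max(-85.8, 0) = 0, max(-19.65, 0) = 0, max(25.24, 0) = 25.24
Node u (S = 147): continuation = 1/1.09·[0.3111·0.0000 + 0.6889·0.0000] = 0.0000; exercise value = 0.0000 ≤ continuation, so V_u = 0.0000
Node d (S = 99.75): continuation = 1/1.09·[0.3111·0.0000 + 0.6889·25.2375] = 15.9503; exercise value = 20.2500 > continuation, so V_d = 20.2500 (exercise)
Node 0 (S = 105): continuation = 1/1.09·[0.3111·0.0000 + 0.6889·20.2500] = 12.7982; exercise value = 15.0000 > continuation, so V_0 = 15.0000 (exercise)

$15.00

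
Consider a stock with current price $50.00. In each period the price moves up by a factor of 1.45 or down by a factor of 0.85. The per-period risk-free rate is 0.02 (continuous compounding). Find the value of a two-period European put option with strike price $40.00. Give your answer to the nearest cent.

Risk-neutral probability p = (e^0.02 − 0.85)/(1.45 − 0.85) = 0.1702/0.6000 = 0.2837
Terminal stock prices: S_uu = 105.1, S_ud = 61.62, S_dd = 36.12
Terminal payoffs (K − S): max(-65.12, 0) = 0, max(-21.62, 0) = 0, max(3.875, 0) = 3.875
Node u (S = 72.5): V_u = e^(−0.02)·[0.2837·0.0000 + 0.7163·0.0000] = 0.0000
Node d (S = 42.5): V_d = e^(−0.02)·[0.2837·0.0000 + 0.7163·3.8750] = 2.7208
Node 0 (S = 50): V_0 = e^(−0.02)·[0.2837·0.0000 + 0.7163·2.7208] = 1.9104

$1.91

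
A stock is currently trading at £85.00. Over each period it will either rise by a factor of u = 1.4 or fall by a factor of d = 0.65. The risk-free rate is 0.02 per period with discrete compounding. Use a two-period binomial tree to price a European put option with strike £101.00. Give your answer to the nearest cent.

Risk-neutral probability p = (1 + 0.02 − 0.65)/(1.4 − 0.65) = 0.3700/0.7500 = 0.4933
Terminal stock prices: S_uu = 166.6, S_ud = 77.35, S_dd = 35.91
Terminal payoffs (K − S): max(-65.6, 0) = 0, max(23.65, 0) = 23.65, max(65.09, 0) = 65.09
Node u (S = 119): V_u = 1/1.02·[0.4933·0.0000 + 0.5067·23.6500] = 11.7477
Node d (S = 55.25): V_d = 1/1.02·[0.4933·23.6500 + 0.5067·65.0875] = 43.7696
Node 0 (S = 85): V_0 = 1/1.02·[0.4933·11.7477 + 0.5067·43.7696] = 27.4237

£27.42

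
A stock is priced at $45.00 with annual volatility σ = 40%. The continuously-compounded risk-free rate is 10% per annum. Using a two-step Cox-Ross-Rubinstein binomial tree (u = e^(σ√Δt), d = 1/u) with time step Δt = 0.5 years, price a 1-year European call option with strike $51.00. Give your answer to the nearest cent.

$6.89

CRR parameters: u = e^(σ√Δt) = e^(0.4·√0.5) = 1.3269, d = 1/u = 0.7536
Per-period rate: rΔt = 0.1·0.5 = 0.05, so R = e^0.05 = 1.0513
Risk-neutral probability p = (e^0.05 − 0.7536)/(1.3269 − 0.7536) = 0.2976/0.5733 = 0.5192
Terminal stock prices: S_uu = 79.23, S_ud = 45, S_dd = 25.56
Terminal payoffs (S − K): max(28.23, 0) = 28.23, max(-6, 0) = 0, max(-25.44, 0) = 0
Node u (S = 59.71): V_u = e^(−0.05)·[0.5192·28.2294 + 0.4808·0.0000] = 13.9418
Node d (S = 33.91): V_d = e^(−0.05)·[0.5192·0.0000 + 0.4808·0.0000] = 0.0000
Node 0 (S = 45): V_0 = e^(−0.05)·[0.5192·13.9418 + 0.4808·0.0000] = 6.8855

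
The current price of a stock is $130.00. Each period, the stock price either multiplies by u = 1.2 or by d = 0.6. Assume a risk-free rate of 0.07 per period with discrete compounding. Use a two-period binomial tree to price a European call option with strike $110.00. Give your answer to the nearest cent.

$41.38

Risk-neutral probability p = (1 + 0.07 − 0.6)/(1.2 − 0.6) = 0.4700/0.6000 = 0.7833
Terminal stock prices: S_uu = 187.2, S_ud = 93.6, S_dd = 46.8
Terminal payoffs (S − K): max(77.2, 0) = 77.2, max(-16.4, 0) = 0, max(-63.2, 0) = 0
Node u (S = 156): V_u = 1/1.07·[0.7833·77.2000 + 0.2167·0.0000] = 56.5171
Node d (S = 78): V_d = 1/1.07·[0.7833·0.0000 + 0.2167·0.0000] = 0.0000
Node 0 (S = 130): V_0 = 1/1.07·[0.7833·56.5171 + 0.2167·0.0000] = 41.3755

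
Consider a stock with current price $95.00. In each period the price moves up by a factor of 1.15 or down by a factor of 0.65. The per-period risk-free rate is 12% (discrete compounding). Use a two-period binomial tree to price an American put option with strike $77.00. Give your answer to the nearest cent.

Risk-neutral probability p = (1 + 0.12 − 0.65)/(1.15 − 0.65) = 0.4700/0.5000 = 0.9400
Terminal stock prices: S_uu = 125.6, S_ud = 71.01, S_dd = 40.14
Terminal payoffs (K − S): max(-48.64, 0) = 0, max(5.988, 0) = 5.988, max(36.86, 0) = 36.86
Node u (S = 109.2): continuation = 1/1.12·[0.9400·0.0000 + 0.0600·5.9875] = 0.3208; exercise value = 0.0000 ≤ continuation, so V_u = 0.3208
Node d (S = 61.75): continuation = 1/1.12·[0.9400·5.9875 + 0.0600·36.8625] = 7.0000; exercise value = 15.2500 > continuation, so V_d = 15.2500 (exercise)
Node 0 (S = 95): continuation = 1/1.12·[0.9400·0.3208 + 0.0600·15.2500] = 1.0862; exercise value = 0.0000 ≤ continuation, so V_0 = 1.0862

$1.09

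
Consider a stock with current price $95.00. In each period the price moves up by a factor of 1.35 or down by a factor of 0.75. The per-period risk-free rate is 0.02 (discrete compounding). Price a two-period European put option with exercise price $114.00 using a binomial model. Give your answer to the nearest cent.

$26.08

Risk-neutral probability p = (1 + 0.02 − 0.75)/(1.35 − 0.75) = 0.2700/0.6000 = 0.4500
Terminal stock prices: S_uu = 173.1, S_ud = 96.19, S_dd = 53.44
Terminal payoffs (K − S): max(-59.14, 0) = 0, max(17.81, 0) = 17.81, max(60.56, 0) = 60.56
Node u (S = 128.2): V_u = 1/1.02·[0.4500·0.0000 + 0.5500·17.8125] = 9.6048
Node d (S = 71.25): V_d = 1/1.02·[0.4500·17.8125 + 0.5500·60.5625] = 40.5147
Node 0 (S = 95): V_0 = 1/1.02·[0.4500·9.6048 + 0.5500·40.5147] = 26.0836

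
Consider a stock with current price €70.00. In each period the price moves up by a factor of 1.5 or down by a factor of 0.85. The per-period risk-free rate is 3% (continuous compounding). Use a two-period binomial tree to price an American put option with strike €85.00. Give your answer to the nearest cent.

Risk-neutral probability p = (e^0.03 − 0.85)/(1.5 − 0.85) = 0.1805/0.6500 = 0.2776
Terminal stock prices: S_uu = 157.5, S_ud = 89.25, S_dd = 50.57
Terminal payoffs (K − S): max(-72.5, 0) = 0, max(-4.25, 0) = 0, max(34.43, 0) = 34.43
Node u (S = 105): continuation = e^(−0.03)·[0.2776·0.0000 + 0.7224·0.0000] = 0.0000; exercise value = 0.0000 ≤ continuation, so V_u = 0.0000
Node d (S = 59.5): continuation = e^(−0.03)·[0.2776·0.0000 + 0.7224·34.4250] = 24.1329; exercise value = 25.5000 > continuation, so V_d = 25.5000 (exercise)
Node 0 (S = 70): continuation = e^(−0.03)·[0.2776·0.0000 + 0.7224·25.5000] = 17.8762; exercise value = 15.0000 ≤ continuation, so V_0 = 17.8762

€17.88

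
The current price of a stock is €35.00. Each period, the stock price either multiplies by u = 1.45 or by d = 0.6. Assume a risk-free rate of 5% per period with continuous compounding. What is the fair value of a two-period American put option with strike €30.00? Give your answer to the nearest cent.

€4.02

Risk-neutral probability p = (e^0.05 − 0.6)/(1.45 − 0.6) = 0.4513/0.8500 = 0.5309
Terminal stock prices: S_uu = 73.59, S_ud = 30.45, S_dd = 12.6
Terminal payoffs (K − S): max(-43.59, 0) = 0, max(-0.45, 0) = 0, max(17.4, 0) = 17.4
Node u (S = 50.75): continuation = e^(−0.05)·[0.5309·0.0000 + 0.4691·0.0000] = 0.0000; exercise value = 0.0000 ≤ continuation, so V_u = 0.0000
Node d (S = 21): continuation = e^(−0.05)·[0.5309·0.0000 + 0.4691·17.4000] = 7.7641; exercise value = 9.0000 > continuation, so V_d = 9.0000 (exercise)
Node 0 (S = 35): continuation = e^(−0.05)·[0.5309·0.0000 + 0.4691·9.0000] = 4.0159; exercise value = 0.0000 ≤ continuation, so V_0 = 4.0159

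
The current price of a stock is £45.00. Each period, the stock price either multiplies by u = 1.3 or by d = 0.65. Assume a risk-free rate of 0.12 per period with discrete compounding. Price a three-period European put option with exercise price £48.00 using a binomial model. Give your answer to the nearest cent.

£3.30

Risk-neutral probability p = (1 + 0.12 − 0.65)/(1.3 − 0.65) = 0.4700/0.6500 = 0.7231
Terminal stock prices: S_uuu = 98.87, S_uud = 49.43, S_udd = 24.72, S_ddd = 12.36
Terminal payoffs (K − S): max(-50.87, 0) = 0, max(-1.433, 0) = 0, max(23.28, 0) = 23.28, max(35.64, 0) = 35.64
Node uu (S = 76.05): V_uu = 1/1.12·[0.7231·0.0000 + 0.2769·0.0000] = 0.0000
Node ud (S = 38.02): V_ud = 1/1.12·[0.7231·0.0000 + 0.2769·23.2837] = 5.7570
Node dd (S = 19.01): V_dd = 1/1.12·[0.7231·23.2837 + 0.2769·35.6419] = 23.8446
Node u (S = 58.5): V_u = 1/1.12·[0.7231·0.0000 + 0.2769·5.7570] = 1.4234
Node d (S = 29.25): V_d = 1/1.12·[0.7231·5.7570 + 0.2769·23.8446] = 9.6124
Node 0 (S = 45): V_0 = 1/1.12·[0.7231·1.4234 + 0.2769·9.6124] = 3.2957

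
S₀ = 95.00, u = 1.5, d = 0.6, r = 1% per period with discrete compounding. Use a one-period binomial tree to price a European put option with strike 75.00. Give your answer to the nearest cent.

9.70

Risk-neutral probability p = (1 + 0.01 − 0.6)/(1.5 − 0.6) = 0.4100/0.9000 = 0.4556
Terminal stock prices: S_u = 142.5, S_d = 57
Terminal payoffs (K − S): max(-67.5, 0) = 0, max(18, 0) = 18
Node 0 (S = 95): V_0 = 1/1.01·[0.4556·0.0000 + 0.5444·18.0000] = 9.7030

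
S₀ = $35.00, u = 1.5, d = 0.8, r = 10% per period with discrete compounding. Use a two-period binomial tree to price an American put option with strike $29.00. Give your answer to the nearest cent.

$1.78

Risk-neutral probability p = (1 + 0.1 − 0.8)/(1.5 − 0.8) = 0.3000/0.7000 = 0.4286
Terminal stock prices: S_uu = 78.75, S_ud = 42, S_dd = 22.4
Terminal payoffs (K − S): max(-49.75, 0) = 0, max(-13, 0) = 0, max(6.6, 0) = 6.6
Node u (S = 52.5): continuation = 1/1.1·[0.4286·0.0000 + 0.5714·0.0000] = 0.0000; exercise value = 0.0000 ≤ continuation, so V_u = 0.0000
Node d (S = 28): continuation = 1/1.1·[0.4286·0.0000 + 0.5714·6.6000] = 3.4286; exercise value = 1.0000 ≤ continuation, so V_d = 3.4286
Node 0 (S = 35): continuation = 1/1.1·[0.4286·0.0000 + 0.5714·3.4286] = 1.7811; exercise value = 0.0000 ≤ continuation, so V_0 = 1.7811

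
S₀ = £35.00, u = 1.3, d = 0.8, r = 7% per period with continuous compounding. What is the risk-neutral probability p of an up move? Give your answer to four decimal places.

p = 0.5450

Risk-neutral probability p = (e^0.07 − 0.8)/(1.3 − 0.8) = 0.2725/0.5000 = 0.5450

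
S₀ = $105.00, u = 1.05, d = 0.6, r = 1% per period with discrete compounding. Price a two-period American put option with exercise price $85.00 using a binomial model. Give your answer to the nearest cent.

$3.43

Risk-neutral probability p = (1 + 0.01 − 0.6)/(1.05 − 0.6) = 0.4100/0.4500 = 0.9111
Terminal stock prices: S_uu = 115.8, S_ud = 66.15, S_dd = 37.8
Terminal payoffs (K − S): max(-30.76, 0) = 0, max(18.85, 0) = 18.85, max(47.2, 0) = 47.2
Node u (S = 110.2): continuation = 1/1.01·[0.9111·0.0000 + 0.0889·18.8500] = 1.6590; exercise value = 0.0000 ≤ continuation, so V_u = 1.6590
Node d (S = 63): continuation = 1/1.01·[0.9111·18.8500 + 0.0889·47.2000] = 21.1584; exercise value = 22.0000 > continuation, so V_d = 22.0000 (exercise)
Node 0 (S = 105): continuation = 1/1.01·[0.9111·1.6590 + 0.0889·22.0000] = 3.4327; exercise value = 0.0000 ≤ continuation, so V_0 = 3.4327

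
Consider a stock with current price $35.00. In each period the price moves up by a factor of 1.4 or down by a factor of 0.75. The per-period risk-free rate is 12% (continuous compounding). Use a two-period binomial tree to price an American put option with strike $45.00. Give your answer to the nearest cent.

Risk-neutral probability p = (e^0.12 − 0.75)/(1.4 − 0.75) = 0.3775/0.6500 = 0.5808
Terminal stock prices: S_uu = 68.6, S_ud = 36.75, S_dd = 19.69
Terminal payoffs (K − S): max(-23.6, 0) = 0, max(8.25, 0) = 8.25, max(25.31, 0) = 25.31
Node u (S = 49): continuation = e^(−0.12)·[0.5808·0.0000 + 0.4192·8.2500] = 3.0676; exercise value = 0.0000 ≤ continuation, so V_u = 3.0676
Node d (S = 26.25): continuation = e^(−0.12)·[0.5808·8.2500 + 0.4192·25.3125] = 13.6614; exercise value = 18.7500 > continuation, so V_d = 18.7500 (exercise)
Node 0 (S = 35): continuation = e^(−0.12)·[0.5808·3.0676 + 0.4192·18.7500] = 8.5519; exercise value = 10.0000 > continuation, so V_0 = 10.0000 (exercise)

$10.00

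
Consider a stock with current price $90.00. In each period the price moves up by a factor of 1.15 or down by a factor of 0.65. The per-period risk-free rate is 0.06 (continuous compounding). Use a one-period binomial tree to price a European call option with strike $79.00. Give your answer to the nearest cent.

Risk-neutral probability p = (e^0.06 − 0.65)/(1.15 − 0.65) = 0.4118/0.5000 = 0.8237
Terminal stock prices: S_u = 103.5, S_d = 58.5
Terminal payoffs (S − K): max(24.5, 0) = 24.5, max(-20.5, 0) = 0
Node 0 (S = 90): V_0 = e^(−0.06)·[0.8237·24.5000 + 0.1763·0.0000] = 19.0048

$19.00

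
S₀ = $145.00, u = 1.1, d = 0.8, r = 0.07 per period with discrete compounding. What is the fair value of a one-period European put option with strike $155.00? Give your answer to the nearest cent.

$3.64

Risk-neutral probability p = (1 + 0.07 − 0.8)/(1.1 − 0.8) = 0.2700/0.3000 = 0.9000
Terminal stock prices: S_u = 159.5, S_d = 116
Terminal payoffs (K − S): max(-4.5, 0) = 0, max(39, 0) = 39
Node 0 (S = 145): V_0 = 1/1.07·[0.9000·0.0000 + 0.1000·39.0000] = 3.6449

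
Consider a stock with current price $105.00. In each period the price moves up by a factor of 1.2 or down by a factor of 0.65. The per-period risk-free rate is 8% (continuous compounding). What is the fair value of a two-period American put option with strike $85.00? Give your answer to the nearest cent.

Risk-neutral probability p = (e^0.08 − 0.65)/(1.2 − 0.65) = 0.4333/0.5500 = 0.7878
Terminal stock prices: S_uu = 151.2, S_ud = 81.9, S_dd = 44.36
Terminal payoffs (K − S): max(-66.2, 0) = 0, max(3.1, 0) = 3.1, max(40.64, 0) = 40.64
Node u (S = 126): continuation = e^(−0.08)·[0.7878·0.0000 + 0.2122·3.1000] = 0.6073; exercise value = 0.0000 ≤ continuation, so V_u = 0.6073
Node d (S = 68.25): continuation = e^(−0.08)·[0.7878·3.1000 + 0.2122·40.6375] = 10.2149; exercise value = 16.7500 > continuation, so V_d = 16.7500 (exercise)
Node 0 (S = 105): continuation = e^(−0.08)·[0.7878·0.6073 + 0.2122·16.7500] = 3.7228; exercise value = 0.0000 ≤ continuation, so V_0 = 3.7228

$3.72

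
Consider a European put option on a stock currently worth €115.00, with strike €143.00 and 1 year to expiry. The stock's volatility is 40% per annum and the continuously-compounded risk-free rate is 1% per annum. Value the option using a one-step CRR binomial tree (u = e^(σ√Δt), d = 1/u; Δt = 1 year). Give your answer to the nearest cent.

€38.27

CRR parameters: u = e^(σ√Δt) = e^(0.4·√1) = 1.4918, d = 1/u = 0.6703
Per-period rate: rΔt = 0.01·1 = 0.01, so R = e^0.01 = 1.0101
Risk-neutral probability p = (e^0.01 − 0.6703)/(1.4918 − 0.6703) = 0.3397/0.8215 = 0.4135
Terminal stock prices: S_u = 171.6, S_d = 77.09
Terminal payoffs (K − S): max(-28.56, 0) = 0, max(65.91, 0) = 65.91
Node 0 (S = 115): V_0 = e^(−0.01)·[0.4135·0.0000 + 0.5865·65.9132] = 38.2704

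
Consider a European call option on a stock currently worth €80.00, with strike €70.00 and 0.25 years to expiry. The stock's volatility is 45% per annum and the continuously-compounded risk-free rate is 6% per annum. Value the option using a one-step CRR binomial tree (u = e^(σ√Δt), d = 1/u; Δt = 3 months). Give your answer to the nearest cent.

€14.19

CRR parameters: u = e^(σ√Δt) = e^(0.45·√0.25) = 1.2523, d = 1/u = 0.7985
Per-period rate: rΔt = 0.06·0.25 = 0.015, so R = e^0.015 = 1.0151
Risk-neutral probability p = (e^0.015 − 0.7985)/(1.2523 − 0.7985) = 0.2166/0.4538 = 0.4773
Terminal stock prices: S_u = 100.2, S_d = 63.88
Terminal payoffs (S − K): max(30.19, 0) = 30.19, max(-6.119, 0) = 0
Node 0 (S = 80): V_0 = e^(−0.015)·[0.4773·30.1858 + 0.5227·0.0000] = 14.1929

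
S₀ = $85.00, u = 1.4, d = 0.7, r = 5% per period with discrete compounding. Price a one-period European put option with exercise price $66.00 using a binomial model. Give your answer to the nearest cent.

Risk-neutral probability p = (1 + 0.05 − 0.7)/(1.4 − 0.7) = 0.3500/0.7000 = 0.5000
Terminal stock prices: S_u = 119, S_d = 59.5
Terminal payoffs (K − S): max(-53, 0) = 0, max(6.5, 0) = 6.5
Node 0 (S = 85): V_0 = 1/1.05·[0.5000·0.0000 + 0.5000·6.5000] = 3.0952

$3.10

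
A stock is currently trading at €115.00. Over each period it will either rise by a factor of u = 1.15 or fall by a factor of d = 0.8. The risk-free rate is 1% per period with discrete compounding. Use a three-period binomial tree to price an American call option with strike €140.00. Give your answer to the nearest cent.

Risk-neutral probability p = (1 + 0.01 − 0.8)/(1.15 − 0.8) = 0.2100/0.3500 = 0.6000
Terminal stock prices: S_uuu = 174.9, S_uud = 121.7, S_udd = 84.64, S_ddd = 58.88
Terminal payoffs (S − K): max(34.9, 0) = 34.9, max(-18.33, 0) = 0, max(-55.36, 0) = 0, max(-81.12, 0) = 0
Node uu (S = 152.1): continuation = 1/1.01·[0.6000·34.9006 + 0.4000·0.0000] = 20.7330; exercise value = 12.0875 ≤ continuation, so V_uu = 20.7330
Node ud (S = 105.8): continuation = 1/1.01·[0.6000·0.0000 + 0.4000·0.0000] = 0.0000; exercise value = 0.0000 ≤ continuation, so V_ud = 0.0000
Node dd (S = 73.6): continuation = 1/1.01·[0.6000·0.0000 + 0.4000·0.0000] = 0.0000; exercise value = 0.0000 ≤ continuation, so V_dd = 0.0000
Node u (S = 132.2): continuation = 1/1.01·[0.6000·20.7330 + 0.4000·0.0000] = 12.3167; exercise value = 0.0000 ≤ continuation, so V_u = 12.3167
Node d (S = 92): continuation = 1/1.01·[0.6000·0.0000 + 0.4000·0.0000] = 0.0000; exercise value = 0.0000 ≤ continuation, so V_d = 0.0000
Node 0 (S = 115): continuation = 1/1.01·[0.6000·12.3167 + 0.4000·0.0000] = 7.3168; exercise value = 0.0000 ≤ continuation, so V_0 = 7.3168

€7.32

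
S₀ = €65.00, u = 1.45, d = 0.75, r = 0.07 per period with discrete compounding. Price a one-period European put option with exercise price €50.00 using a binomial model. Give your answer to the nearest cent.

€0.63

Risk-neutral probability p = (1 + 0.07 − 0.75)/(1.45 − 0.75) = 0.3200/0.7000 = 0.4571
Terminal stock prices: S_u = 94.25, S_d = 48.75
Terminal payoffs (K − S): max(-44.25, 0) = 0, max(1.25, 0) = 1.25
Node 0 (S = 65): V_0 = 1/1.07·[0.4571·0.0000 + 0.5429·1.2500] = 0.6342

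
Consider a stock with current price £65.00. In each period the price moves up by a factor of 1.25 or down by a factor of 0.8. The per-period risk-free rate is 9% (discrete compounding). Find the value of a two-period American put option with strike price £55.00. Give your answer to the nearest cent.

Risk-neutral probability p = (1 + 0.09 − 0.8)/(1.25 − 0.8) = 0.2900/0.4500 = 0.6444
Terminal stock prices: S_uu = 101.6, S_ud = 65, S_dd = 41.6
Terminal payoffs (K − S): max(-46.56, 0) = 0, max(-10, 0) = 0, max(13.4, 0) = 13.4
Node u (S = 81.25): continuation = 1/1.09·[0.6444·0.0000 + 0.3556·0.0000] = 0.0000; exercise value = 0.0000 ≤ continuation, so V_u = 0.0000
Node d (S = 52): continuation = 1/1.09·[0.6444·0.0000 + 0.3556·13.4000] = 4.3710; exercise value = 3.0000 ≤ continuation, so V_d = 4.3710
Node 0 (S = 65): continuation = 1/1.09·[0.6444·0.0000 + 0.3556·4.3710] = 1.4258; exercise value = 0.0000 ≤ continuation, so V_0 = 1.4258

£1.43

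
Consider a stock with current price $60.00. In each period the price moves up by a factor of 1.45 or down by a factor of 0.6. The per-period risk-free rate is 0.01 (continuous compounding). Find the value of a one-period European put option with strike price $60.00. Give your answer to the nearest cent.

$12.30

Risk-neutral probability p = (e^0.01 − 0.6)/(1.45 − 0.6) = 0.4101/0.8500 = 0.4824
Terminal stock prices: S_u = 87, S_d = 36
Terminal payoffs (K − S): max(-27, 0) = 0, max(24, 0) = 24
Node 0 (S = 60): V_0 = e^(−0.01)·[0.4824·0.0000 + 0.5176·24.0000] = 12.2985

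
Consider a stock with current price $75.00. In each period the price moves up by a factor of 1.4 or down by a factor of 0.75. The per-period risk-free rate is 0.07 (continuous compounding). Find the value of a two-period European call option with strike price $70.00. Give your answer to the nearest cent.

Risk-neutral probability p = (e^0.07 − 0.75)/(1.4 − 0.75) = 0.3225/0.6500 = 0.4962
Terminal stock prices: S_uu = 147, S_ud = 78.75, S_dd = 42.19
Terminal payoffs (S − K): max(77, 0) = 77, max(8.75, 0) = 8.75, max(-27.81, 0) = 0
Node u (S = 105): V_u = e^(−0.07)·[0.4962·77.0000 + 0.5038·8.7500] = 39.7324
Node d (S = 56.25): V_d = e^(−0.07)·[0.4962·8.7500 + 0.5038·0.0000] = 4.0479
Node 0 (S = 75): V_0 = e^(−0.07)·[0.4962·39.7324 + 0.5038·4.0479] = 20.2827

$20.28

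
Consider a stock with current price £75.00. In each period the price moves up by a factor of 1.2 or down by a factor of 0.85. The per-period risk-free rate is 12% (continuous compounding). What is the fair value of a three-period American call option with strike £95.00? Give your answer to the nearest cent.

Risk-neutral probability p = (e^0.12 − 0.85)/(1.2 − 0.85) = 0.2775/0.3500 = 0.7928
Terminal stock prices: S_uuu = 129.6, S_uud = 91.8, S_udd = 65.02, S_ddd = 46.06
Terminal payoffs (S − K): max(34.6, 0) = 34.6, max(-3.2, 0) = 0, max(-29.98, 0) = 0, max(-48.94, 0) = 0
Node uu (S = 108): continuation = e^(−0.12)·[0.7928·34.6000 + 0.2072·0.0000] = 24.3305; exercise value = 13.0000 ≤ continuation, so V_uu = 24.3305
Node ud (S = 76.5): continuation = e^(−0.12)·[0.7928·0.0000 + 0.2072·0.0000] = 0.0000; exercise value = 0.0000 ≤ continuation, so V_ud = 0.0000
Node dd (S = 54.19): continuation = e^(−0.12)·[0.7928·0.0000 + 0.2072·0.0000] = 0.0000; exercise value = 0.0000 ≤ continuation, so V_dd = 0.0000
Node u (S = 90): continuation = e^(−0.12)·[0.7928·24.3305 + 0.2072·0.0000] = 17.1090; exercise value = 0.0000 ≤ continuation, so V_u = 17.1090
Node d (S = 63.75): continuation = e^(−0.12)·[0.7928·0.0000 + 0.2072·0.0000] = 0.0000; exercise value = 0.0000 ≤ continuation, so V_d = 0.0000
Node 0 (S = 75): continuation = e^(−0.12)·[0.7928·17.1090 + 0.2072·0.0000] = 12.0310; exercise value = 0.0000 ≤ continuation, so V_0 = 12.0310

£12.03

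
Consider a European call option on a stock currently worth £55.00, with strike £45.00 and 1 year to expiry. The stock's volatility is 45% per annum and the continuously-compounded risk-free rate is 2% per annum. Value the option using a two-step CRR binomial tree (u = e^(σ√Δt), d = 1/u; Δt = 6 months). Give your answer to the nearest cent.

CRR parameters: u = e^(σ√Δt) = e^(0.45·√0.5) = 1.3746, d = 1/u = 0.7275
Per-period rate: rΔt = 0.02·0.5 = 0.01, so R = e^0.01 = 1.0101
Risk-neutral probability p = (e^0.01 − 0.7275)/(1.3746 − 0.7275) = 0.2826/0.6472 = 0.4366
Terminal stock prices: S_uu = 103.9, S_ud = 55, S_dd = 29.11
Terminal payoffs (S − K): max(58.93, 0) = 58.93, max(10, 0) = 10, max(-15.89, 0) = 0
Node u (S = 75.61): V_u = e^(−0.01)·[0.4366·58.9312 + 0.5634·10.0000] = 31.0534
Node d (S = 40.01): V_d = e^(−0.01)·[0.4366·10.0000 + 0.5634·0.0000] = 4.3230
Node 0 (S = 55): V_0 = e^(−0.01)·[0.4366·31.0534 + 0.5634·4.3230] = 15.8355

£15.84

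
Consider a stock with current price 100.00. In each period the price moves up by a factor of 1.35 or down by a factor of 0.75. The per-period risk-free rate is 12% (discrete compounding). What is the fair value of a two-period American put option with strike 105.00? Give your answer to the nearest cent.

10.97

Risk-neutral probability p = (1 + 0.12 − 0.75)/(1.35 − 0.75) = 0.3700/0.6000 = 0.6167
Terminal stock prices: S_uu = 182.3, S_ud = 101.2, S_dd = 56.25
Terminal payoffs (K − S): max(-77.25, 0) = 0, max(3.75, 0) = 3.75, max(48.75, 0) = 48.75
Node u (S = 135): continuation = 1/1.12·[0.6167·0.0000 + 0.3833·3.7500] = 1.2835; exercise value = 0.0000 ≤ continuation, so V_u = 1.2835
Node d (S = 75): continuation = 1/1.12·[0.6167·3.7500 + 0.3833·48.7500] = 18.7500; exercise value = 30.0000 > continuation, so V_d = 30.0000 (exercise)
Node 0 (S = 100): continuation = 1/1.12·[0.6167·1.2835 + 0.3833·30.0000] = 10.9745; exercise value = 5.0000 ≤ continuation, so V_0 = 10.9745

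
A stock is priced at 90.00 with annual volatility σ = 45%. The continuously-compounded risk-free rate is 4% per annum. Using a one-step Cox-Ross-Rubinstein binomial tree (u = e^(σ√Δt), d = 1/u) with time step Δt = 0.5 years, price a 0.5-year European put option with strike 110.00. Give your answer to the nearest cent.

23.90

CRR parameters: u = e^(σ√Δt) = e^(0.45·√0.5) = 1.3746, d = 1/u = 0.7275
Per-period rate: rΔt = 0.04·0.5 = 0.02, so R = e^0.02 = 1.0202
Risk-neutral probability p = (e^0.02 − 0.7275)/(1.3746 − 0.7275) = 0.2927/0.6472 = 0.4523
Terminal stock prices: S_u = 123.7, S_d = 65.47
Terminal payoffs (K − S): max(-13.72, 0) = 0, max(44.53, 0) = 44.53
Node 0 (S = 90): V_0 = e^(−0.02)·[0.4523·0.0000 + 0.5477·44.5287] = 23.9042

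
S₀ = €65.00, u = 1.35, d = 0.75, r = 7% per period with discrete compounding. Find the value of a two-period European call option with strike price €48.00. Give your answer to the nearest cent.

Risk-neutral probability p = (1 + 0.07 − 0.75)/(1.35 − 0.75) = 0.3200/0.6000 = 0.5333
Terminal stock prices: S_uu = 118.5, S_ud = 65.81, S_dd = 36.56
Terminal payoffs (S − K): max(70.46, 0) = 70.46, max(17.81, 0) = 17.81, max(-11.44, 0) = 0
Node u (S = 87.75): V_u = 1/1.07·[0.5333·70.4625 + 0.4667·17.8125] = 42.8902
Node d (S = 48.75): V_d = 1/1.07·[0.5333·17.8125 + 0.4667·0.0000] = 8.8785
Node 0 (S = 65): V_0 = 1/1.07·[0.5333·42.8902 + 0.4667·8.8785] = 25.2505

€25.25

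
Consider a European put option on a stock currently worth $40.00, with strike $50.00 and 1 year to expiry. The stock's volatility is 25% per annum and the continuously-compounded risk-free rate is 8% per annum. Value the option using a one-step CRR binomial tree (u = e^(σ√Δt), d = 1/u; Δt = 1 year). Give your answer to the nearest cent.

$6.91

CRR parameters: u = e^(σ√Δt) = e^(0.25·√1) = 1.2840, d = 1/u = 0.7788
Per-period rate: rΔt = 0.08·1 = 0.08, so R = e^0.08 = 1.0833
Risk-neutral probability p = (e^0.08 − 0.7788)/(1.2840 − 0.7788) = 0.3045/0.5052 = 0.6027
Terminal stock prices: S_u = 51.36, S_d = 31.15
Terminal payoffs (K − S): max(-1.361, 0) = 0, max(18.85, 0) = 18.85
Node 0 (S = 40): V_0 = e^(−0.08)·[0.6027·0.0000 + 0.3973·18.8480] = 6.9130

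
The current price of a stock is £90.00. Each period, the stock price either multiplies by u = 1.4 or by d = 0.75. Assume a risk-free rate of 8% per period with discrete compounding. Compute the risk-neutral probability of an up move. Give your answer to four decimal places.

p = 0.5077

Risk-neutral probability p = (1 + 0.08 − 0.75)/(1.4 − 0.75) = 0.3300/0.6500 = 0.5077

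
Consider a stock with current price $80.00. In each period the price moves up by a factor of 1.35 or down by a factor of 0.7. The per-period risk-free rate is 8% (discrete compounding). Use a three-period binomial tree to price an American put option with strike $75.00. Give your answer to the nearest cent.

Risk-neutral probability p = (1 + 0.08 − 0.7)/(1.35 − 0.7) = 0.3800/0.6500 = 0.5846
Terminal stock prices: S_uuu = 196.8, S_uud = 102.1, S_udd = 52.92, S_ddd = 27.44
Terminal payoffs (K − S): max(-121.8, 0) = 0, max(-27.06, 0) = 0, max(22.08, 0) = 22.08, max(47.56, 0) = 47.56
Node uu (S = 145.8): continuation = 1/1.08·[0.5846·0.0000 + 0.4154·0.0000] = 0.0000; exercise value = 0.0000 ≤ continuation, so V_uu = 0.0000
Node ud (S = 75.6): continuation = 1/1.08·[0.5846·0.0000 + 0.4154·22.0800] = 8.4923; exercise value = 0.0000 ≤ continuation, so V_ud = 8.4923
Node dd (S = 39.2): continuation = 1/1.08·[0.5846·22.0800 + 0.4154·47.5600] = 30.2444; exercise value = 35.8000 > continuation, so V_dd = 35.8000 (exercise)
Node u (S = 108): continuation = 1/1.08·[0.5846·0.0000 + 0.4154·8.4923] = 3.2663; exercise value = 0.0000 ≤ continuation, so V_u = 3.2663
Node d (S = 56): continuation = 1/1.08·[0.5846·8.4923 + 0.4154·35.8000] = 18.3662; exercise value = 19.0000 > continuation, so V_d = 19.0000 (exercise)
Node 0 (S = 80): continuation = 1/1.08·[0.5846·3.2663 + 0.4154·19.0000] = 9.0758; exercise value = 0.0000 ≤ continuation, so V_0 = 9.0758

$9.08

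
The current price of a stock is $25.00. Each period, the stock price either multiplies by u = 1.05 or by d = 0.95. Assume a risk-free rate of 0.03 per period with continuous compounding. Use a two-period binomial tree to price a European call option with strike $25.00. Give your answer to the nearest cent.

$1.56

Risk-neutral probability p = (e^0.03 − 0.95)/(1.05 − 0.95) = 0.0805/0.1000 = 0.8045
Terminal stock prices: S_uu = 27.56, S_ud = 24.94, S_dd = 22.56
Terminal payoffs (S − K): max(2.562, 0) = 2.562, max(-0.0625, 0) = 0, max(-2.438, 0) = 0
Node u (S = 26.25): V_u = e^(−0.03)·[0.8045·2.5625 + 0.1955·0.0000] = 2.0007
Node d (S = 23.75): V_d = e^(−0.03)·[0.8045·0.0000 + 0.1955·0.0000] = 0.0000
Node 0 (S = 25): V_0 = e^(−0.03)·[0.8045·2.0007 + 0.1955·0.0000] = 1.5621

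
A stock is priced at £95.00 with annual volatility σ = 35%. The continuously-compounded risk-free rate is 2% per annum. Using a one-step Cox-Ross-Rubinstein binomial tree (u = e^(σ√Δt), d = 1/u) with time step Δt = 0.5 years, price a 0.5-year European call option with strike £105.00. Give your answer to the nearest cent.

CRR parameters: u = e^(σ√Δt) = e^(0.35·√0.5) = 1.2808, d = 1/u = 0.7808
Per-period rate: rΔt = 0.02·0.5 = 0.01, so R = e^0.01 = 1.0101
Risk-neutral probability p = (e^0.01 − 0.7808)/(1.2808 − 0.7808) = 0.2293/0.5000 = 0.4585
Terminal stock prices: S_u = 121.7, S_d = 74.17
Terminal payoffs (S − K): max(16.68, 0) = 16.68, max(-30.83, 0) = 0
Node 0 (S = 95): V_0 = e^(−0.01)·[0.4585·16.6763 + 0.5415·0.0000] = 7.5707

£7.57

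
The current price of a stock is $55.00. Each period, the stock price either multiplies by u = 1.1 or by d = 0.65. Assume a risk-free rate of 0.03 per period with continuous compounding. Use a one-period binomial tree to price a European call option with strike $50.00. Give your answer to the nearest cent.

$8.61

Risk-neutral probability p = (e^0.03 − 0.65)/(1.1 − 0.65) = 0.3805/0.4500 = 0.8455
Terminal stock prices: S_u = 60.5, S_d = 35.75
Terminal payoffs (S − K): max(10.5, 0) = 10.5, max(-14.25, 0) = 0
Node 0 (S = 55): V_0 = e^(−0.03)·[0.8455·10.5000 + 0.1545·0.0000] = 8.6149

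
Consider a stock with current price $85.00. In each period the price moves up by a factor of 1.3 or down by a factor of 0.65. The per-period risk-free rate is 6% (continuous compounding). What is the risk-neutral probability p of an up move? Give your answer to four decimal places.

p = 0.6336

Risk-neutral probability p = (e^0.06 − 0.65)/(1.3 − 0.65) = 0.4118/0.6500 = 0.6336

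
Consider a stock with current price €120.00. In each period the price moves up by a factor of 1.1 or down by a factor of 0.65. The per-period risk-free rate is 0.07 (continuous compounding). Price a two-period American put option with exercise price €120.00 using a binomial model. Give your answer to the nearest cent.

Risk-neutral probability p = (e^0.07 − 0.65)/(1.1 − 0.65) = 0.4225/0.4500 = 0.9389
Terminal stock prices: S_uu = 145.2, S_ud = 85.8, S_dd = 50.7
Terminal payoffs (K − S): max(-25.2, 0) = 0, max(34.2, 0) = 34.2, max(69.3, 0) = 69.3
Node u (S = 132): continuation = e^(−0.07)·[0.9389·0.0000 + 0.0611·34.2000] = 1.9481; exercise value = 0.0000 ≤ continuation, so V_u = 1.9481
Node d (S = 78): continuation = e^(−0.07)·[0.9389·34.2000 + 0.0611·69.3000] = 33.8873; exercise value = 42.0000 > continuation, so V_d = 42.0000 (exercise)
Node 0 (S = 120): continuation = e^(−0.07)·[0.9389·1.9481 + 0.0611·42.0000] = 4.0979; exercise value = 0.0000 ≤ continuation, so V_0 = 4.0979

€4.10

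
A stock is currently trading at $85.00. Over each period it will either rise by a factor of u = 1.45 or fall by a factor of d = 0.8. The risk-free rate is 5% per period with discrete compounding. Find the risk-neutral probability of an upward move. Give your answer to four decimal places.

Risk-neutral probability p = (1 + 0.05 − 0.8)/(1.45 − 0.8) = 0.2500/0.6500 = 0.3846

p = 0.3846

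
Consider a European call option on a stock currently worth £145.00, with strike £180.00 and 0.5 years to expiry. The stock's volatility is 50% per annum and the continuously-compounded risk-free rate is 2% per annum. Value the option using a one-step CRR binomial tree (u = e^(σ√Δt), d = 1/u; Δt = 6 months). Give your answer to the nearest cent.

CRR parameters: u = e^(σ√Δt) = e^(0.5·√0.5) = 1.4241, d = 1/u = 0.7022
Per-period rate: rΔt = 0.02·0.5 = 0.01, so R = e^0.01 = 1.0101
Risk-neutral probability p = (e^0.01 − 0.7022)/(1.4241 − 0.7022) = 0.3079/0.7219 = 0.4264
Terminal stock prices: S_u = 206.5, S_d = 101.8
Terminal payoffs (S − K): max(26.5, 0) = 26.5, max(-78.18, 0) = 0
Node 0 (S = 145): V_0 = e^(−0.01)·[0.4264·26.4973 + 0.5736·0.0000] = 11.1871

£11.19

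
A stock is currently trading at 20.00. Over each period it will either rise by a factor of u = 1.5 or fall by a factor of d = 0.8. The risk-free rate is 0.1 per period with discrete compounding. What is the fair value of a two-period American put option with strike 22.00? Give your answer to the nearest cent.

Risk-neutral probability p = (1 + 0.1 − 0.8)/(1.5 − 0.8) = 0.3000/0.7000 = 0.4286
Terminal stock prices: S_uu = 45, S_ud = 24, S_dd = 12.8
Terminal payoffs (K − S): max(-23, 0) = 0, max(-2, 0) = 0, max(9.2, 0) = 9.2
Node u (S = 30): continuation = 1/1.1·[0.4286·0.0000 + 0.5714·0.0000] = 0.0000; exercise value = 0.0000 ≤ continuation, so V_u = 0.0000
Node d (S = 16): continuation = 1/1.1·[0.4286·0.0000 + 0.5714·9.2000] = 4.7792; exercise value = 6.0000 > continuation, so V_d = 6.0000 (exercise)
Node 0 (S = 20): continuation = 1/1.1·[0.4286·0.0000 + 0.5714·6.0000] = 3.1169; exercise value = 2.0000 ≤ continuation, so V_0 = 3.1169

3.12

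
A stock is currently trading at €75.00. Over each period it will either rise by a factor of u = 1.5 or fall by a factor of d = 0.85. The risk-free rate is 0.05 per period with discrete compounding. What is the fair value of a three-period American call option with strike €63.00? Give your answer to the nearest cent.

€25.43

Risk-neutral probability p = (1 + 0.05 − 0.85)/(1.5 − 0.85) = 0.2000/0.6500 = 0.3077
Terminal stock prices: S_uuu = 253.1, S_uud = 143.4, S_udd = 81.28, S_ddd = 46.06
Terminal payoffs (S − K): max(190.1, 0) = 190.1, max(80.44, 0) = 80.44, max(18.28, 0) = 18.28, max(-16.94, 0) = 0
Node uu (S = 168.8): continuation = 1/1.05·[0.3077·190.1250 + 0.6923·80.4375] = 108.7500; exercise value = 105.7500 ≤ continuation, so V_uu = 108.7500
Node ud (S = 95.62): continuation = 1/1.05·[0.3077·80.4375 + 0.6923·18.2812] = 35.6250; exercise value = 32.6250 ≤ continuation, so V_ud = 35.6250
Node dd (S = 54.19): continuation = 1/1.05·[0.3077·18.2812 + 0.6923·0.0000] = 5.3571; exercise value = 0.0000 ≤ continuation, so V_dd = 5.3571
Node u (S = 112.5): continuation = 1/1.05·[0.3077·108.7500 + 0.6923·35.6250] = 55.3571; exercise value = 49.5000 ≤ continuation, so V_u = 55.3571
Node d (S = 63.75): continuation = 1/1.05·[0.3077·35.6250 + 0.6923·5.3571] = 13.9717; exercise value = 0.7500 ≤ continuation, so V_d = 13.9717
Node 0 (S = 75): continuation = 1/1.05·[0.3077·55.3571 + 0.6923·13.9717] = 25.4340; exercise value = 12.0000 ≤ continuation, so V_0 = 25.4340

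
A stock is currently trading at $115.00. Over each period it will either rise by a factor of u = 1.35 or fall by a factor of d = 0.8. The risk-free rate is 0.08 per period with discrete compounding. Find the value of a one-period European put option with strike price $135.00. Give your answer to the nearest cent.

$19.55

Risk-neutral probability p = (1 + 0.08 − 0.8)/(1.35 − 0.8) = 0.2800/0.5500 = 0.5091
Terminal stock prices: S_u = 155.2, S_d = 92
Terminal payoffs (K − S): max(-20.25, 0) = 0, max(43, 0) = 43
Node 0 (S = 115): V_0 = 1/1.08·[0.5091·0.0000 + 0.4909·43.0000] = 19.5455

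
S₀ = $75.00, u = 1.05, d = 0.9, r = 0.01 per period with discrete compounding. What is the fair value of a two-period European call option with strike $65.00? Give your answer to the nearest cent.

Risk-neutral probability p = (1 + 0.01 − 0.9)/(1.05 − 0.9) = 0.1100/0.1500 = 0.7333
Terminal stock prices: S_uu = 82.69, S_ud = 70.88, S_dd = 60.75
Terminal payoffs (S − K): max(17.69, 0) = 17.69, max(5.875, 0) = 5.875, max(-4.25, 0) = 0
Node u (S = 78.75): V_u = 1/1.01·[0.7333·17.6875 + 0.2667·5.8750] = 14.3936
Node d (S = 67.5): V_d = 1/1.01·[0.7333·5.8750 + 0.2667·0.0000] = 4.2657
Node 0 (S = 75): V_0 = 1/1.01·[0.7333·14.3936 + 0.2667·4.2657] = 11.5770

$11.58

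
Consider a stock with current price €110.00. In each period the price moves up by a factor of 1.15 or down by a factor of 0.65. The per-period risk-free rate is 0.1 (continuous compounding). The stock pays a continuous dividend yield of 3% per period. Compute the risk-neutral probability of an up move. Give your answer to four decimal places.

p = 0.8450

Per-period risk-free factor R = e^0.1 = 1.1052; dividend-adjusted growth = e^(0.1−0.03) = 1.0725.
Risk-neutral probability p = (1.0725 − 0.65)/(1.15 − 0.65) = 0.4225/0.5000 = 0.8450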